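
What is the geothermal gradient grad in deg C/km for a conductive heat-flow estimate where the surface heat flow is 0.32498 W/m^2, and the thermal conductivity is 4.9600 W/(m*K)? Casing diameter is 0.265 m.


grad = q * 1000 / k
grad = 0.32498 * 1000 / 4.9600
grad = 65.520 deg C/km


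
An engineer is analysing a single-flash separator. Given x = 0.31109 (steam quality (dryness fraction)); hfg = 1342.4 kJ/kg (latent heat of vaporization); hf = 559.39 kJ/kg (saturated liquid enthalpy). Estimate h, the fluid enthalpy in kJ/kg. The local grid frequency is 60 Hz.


h = hf + x * hfg
h = 559.39 + 0.31109 * 1342.4
h = 977.00 kJ/kg


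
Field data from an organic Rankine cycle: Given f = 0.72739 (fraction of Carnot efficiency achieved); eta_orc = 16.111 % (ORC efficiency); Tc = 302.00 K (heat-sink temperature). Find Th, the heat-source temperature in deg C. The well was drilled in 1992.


Th = Tc / (1 - (eta_orc/100)/f)
Th = 302.00 / (1 - (16.111/100)/0.72739)
Th = 387.9208 K
Convert to deg C: 387.9208 - 273.15 = 114.77 deg C
Th = 114.77 deg C


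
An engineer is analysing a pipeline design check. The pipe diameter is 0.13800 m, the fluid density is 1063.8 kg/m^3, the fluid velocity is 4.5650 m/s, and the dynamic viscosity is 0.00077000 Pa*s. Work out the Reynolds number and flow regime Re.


Step 1: Re = rho*vel*D/mu = 1063.8*4.565*0.138/0.00077 = 8.7034e+05
Step 2: Re = 8.7034e+05 > 4000, so flow is turbulent.
Re = 8.7034e+05 (turbulent)


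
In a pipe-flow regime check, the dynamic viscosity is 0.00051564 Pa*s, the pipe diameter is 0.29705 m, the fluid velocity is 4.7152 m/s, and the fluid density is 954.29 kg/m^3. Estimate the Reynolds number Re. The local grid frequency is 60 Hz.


Re = rho * vel * D / mu
Re = 954.29 * 4.7152 * 0.29705 / 0.00051564
Re = 2.5922e+06


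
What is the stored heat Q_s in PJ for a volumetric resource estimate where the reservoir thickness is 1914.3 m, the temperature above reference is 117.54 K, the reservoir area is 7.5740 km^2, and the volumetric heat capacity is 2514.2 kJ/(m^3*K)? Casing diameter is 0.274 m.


Step 1: Vr = A*1e6*hr = 7.574*1e6*1914.3 = 1.449891e+10 m^3
Step 2: Q_s = Vr*rhoc*dT/1e12 = 1.449891e+10*2514.2*117.54/1e12 = 4284.7 PJ
Q_s = 4284.7 PJ


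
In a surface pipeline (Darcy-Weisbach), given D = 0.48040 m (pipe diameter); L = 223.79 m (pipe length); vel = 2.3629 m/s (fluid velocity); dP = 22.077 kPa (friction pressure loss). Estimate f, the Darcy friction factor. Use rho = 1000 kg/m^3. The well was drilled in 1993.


f = dP*1000 / ((L/D)*(rho*vel^2/2))
f = 22.077*1000 / ((223.79/0.48040)*(1000*2.3629^2/2))
f = 0.016976


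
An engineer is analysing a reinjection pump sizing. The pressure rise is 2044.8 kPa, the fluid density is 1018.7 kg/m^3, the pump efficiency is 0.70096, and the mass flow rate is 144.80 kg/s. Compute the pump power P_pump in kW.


P_pump = mdot * dP / (rho * eta)
P_pump = 144.80 * 2044.8 / (1018.7 * 0.70096)
P_pump = 414.65 kW


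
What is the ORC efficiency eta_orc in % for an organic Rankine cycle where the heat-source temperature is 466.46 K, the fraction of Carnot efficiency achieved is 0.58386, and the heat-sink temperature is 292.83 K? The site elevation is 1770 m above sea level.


eta_orc = (1 - Tc/Th) * f * 100
eta_orc = (1 - 292.83/466.46) * 0.58386 * 100
eta_orc = 21.733 %


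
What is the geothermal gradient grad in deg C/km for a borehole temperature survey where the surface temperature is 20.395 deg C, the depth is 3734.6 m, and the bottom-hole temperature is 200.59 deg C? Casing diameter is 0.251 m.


grad = (T_d - T_surf) / d * 1000
grad = (200.59 - 20.395) / 3734.6 * 1000
grad = 48.250 deg C/km


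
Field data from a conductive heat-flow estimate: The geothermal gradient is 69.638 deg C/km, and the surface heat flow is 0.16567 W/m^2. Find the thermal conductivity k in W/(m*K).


k = q * 1000 / grad
k = 0.16567 * 1000 / 69.638
k = 2.3790 W/(m*K)


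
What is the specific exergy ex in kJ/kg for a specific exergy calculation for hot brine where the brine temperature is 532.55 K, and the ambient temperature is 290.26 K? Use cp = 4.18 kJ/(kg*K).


ex = cp * ((T_b - T_0) - T_0 * ln(T_b/T_0))
ex = 4.18 * ((532.55 - 290.26) - 290.26 * ln(532.55/290.26))
ex = 276.43 kJ/kg


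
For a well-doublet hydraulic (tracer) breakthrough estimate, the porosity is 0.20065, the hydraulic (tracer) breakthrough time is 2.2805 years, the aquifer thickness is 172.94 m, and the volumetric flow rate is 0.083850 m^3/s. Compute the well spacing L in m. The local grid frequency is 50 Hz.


L = sqrt(t_bt*365.25*86400*3*Qv / (pi*hr*phi))
L = sqrt(2.2805*365.25*86400*3*0.083850 / (pi*172.94*0.20065))
L = 407.51 m


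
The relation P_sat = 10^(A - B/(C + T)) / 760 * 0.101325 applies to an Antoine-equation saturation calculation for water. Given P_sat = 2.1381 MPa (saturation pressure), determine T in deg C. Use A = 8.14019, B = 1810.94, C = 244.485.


T = B / (A - log10(P_sat * 760 / 0.101325)) - C
T = 1810.94 / (8.14019 - log10(2.1381 * 760 / 0.101325)) - 244.485
T = 215.72 deg C


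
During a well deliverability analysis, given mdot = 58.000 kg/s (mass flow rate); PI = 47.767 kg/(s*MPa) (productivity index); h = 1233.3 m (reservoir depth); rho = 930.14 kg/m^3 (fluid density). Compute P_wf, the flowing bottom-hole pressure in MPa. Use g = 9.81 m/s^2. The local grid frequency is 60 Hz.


Step 1: P_i = rho*g*h/1e6 = 930.14*9.81*1233.3/1e6 = 11.25346 MPa
Step 2: P_wf = P_i - mdot/PI = 11.25346 - 58.0/47.767 = 10.039 MPa
P_wf = 10.039 MPa


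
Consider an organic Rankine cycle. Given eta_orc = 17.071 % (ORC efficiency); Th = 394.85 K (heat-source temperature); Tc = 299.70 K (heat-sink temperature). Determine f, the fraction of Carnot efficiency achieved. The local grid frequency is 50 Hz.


f = (eta_orc/100) / (1 - Tc/Th)
f = (17.071/100) / (1 - 299.70/394.85)
f = 0.70841


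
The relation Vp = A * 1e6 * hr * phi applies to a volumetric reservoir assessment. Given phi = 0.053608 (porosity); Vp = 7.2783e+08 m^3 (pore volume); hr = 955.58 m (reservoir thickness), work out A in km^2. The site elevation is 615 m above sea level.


A = Vp / (1e6 * hr * phi)
A = 7.2783e+08 / (1e6 * 955.58 * 0.053608)
A = 14.208 km^2


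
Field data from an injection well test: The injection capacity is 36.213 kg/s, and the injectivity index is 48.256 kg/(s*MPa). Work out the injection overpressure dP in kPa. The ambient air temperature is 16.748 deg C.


dP = mdot * 1000 / II
dP = 36.213 * 1000 / 48.256
dP = 750.44 kPa


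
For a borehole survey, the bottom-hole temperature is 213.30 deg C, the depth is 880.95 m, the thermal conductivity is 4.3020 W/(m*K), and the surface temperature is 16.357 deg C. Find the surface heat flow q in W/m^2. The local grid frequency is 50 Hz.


Step 1: grad = (T_d - T_surf)/d * 1000 = (213.3 - 16.357)/880.95 * 1000 = 223.5575 deg C/km
Step 2: q = k * grad / 1000 = 4.302 * 223.5575 / 1000 = 0.96174 W/m^2
q = 0.96174 W/m^2


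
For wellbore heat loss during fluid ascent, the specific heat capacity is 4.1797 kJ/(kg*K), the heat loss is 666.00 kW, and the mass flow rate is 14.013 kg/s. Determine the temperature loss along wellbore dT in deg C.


dT = Q_loss / (mdot * cp)
dT = 666.00 / (14.013 * 4.1797)
dT = 11.37098 K
Convert (temperature difference, 1 K = 1 deg C): 11.37098 K = 11.37098 deg C
dT = 11.371 deg C


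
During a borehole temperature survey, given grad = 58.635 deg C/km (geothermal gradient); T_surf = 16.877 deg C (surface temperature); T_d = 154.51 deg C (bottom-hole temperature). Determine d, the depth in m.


d = (T_d - T_surf) / grad * 1000
d = (154.51 - 16.877) / 58.635 * 1000
d = 2347.3 m


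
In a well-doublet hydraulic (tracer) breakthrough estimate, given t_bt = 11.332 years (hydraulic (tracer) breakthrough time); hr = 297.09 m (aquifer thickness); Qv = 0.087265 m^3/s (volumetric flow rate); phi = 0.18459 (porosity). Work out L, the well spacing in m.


L = sqrt(t_bt*365.25*86400*3*Qv / (pi*hr*phi))
L = sqrt(11.332*365.25*86400*3*0.087265 / (pi*297.09*0.18459))
L = 737.16 m


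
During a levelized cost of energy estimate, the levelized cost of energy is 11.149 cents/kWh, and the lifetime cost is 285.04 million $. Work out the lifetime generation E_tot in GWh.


E_tot = C_tot / LCOE * 100
E_tot = 285.04 / 11.149 * 100
E_tot = 2556.6 GWh


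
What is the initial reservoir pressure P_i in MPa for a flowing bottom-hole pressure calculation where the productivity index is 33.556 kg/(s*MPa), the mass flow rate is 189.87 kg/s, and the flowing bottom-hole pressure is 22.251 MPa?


P_i = P_wf + mdot / PI
P_i = 22.251 + 189.87 / 33.556
P_i = 27.909 MPa


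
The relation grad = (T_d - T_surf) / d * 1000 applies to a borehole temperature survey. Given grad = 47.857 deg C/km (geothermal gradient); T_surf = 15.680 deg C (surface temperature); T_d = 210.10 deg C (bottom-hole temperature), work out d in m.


d = (T_d - T_surf) / grad * 1000
d = (210.10 - 15.680) / 47.857 * 1000
d = 4062.5 m


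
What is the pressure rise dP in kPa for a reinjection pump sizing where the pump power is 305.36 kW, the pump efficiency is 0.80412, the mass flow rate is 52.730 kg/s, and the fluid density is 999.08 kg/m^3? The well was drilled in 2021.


dP = P_pump * rho * eta / mdot
dP = 305.36 * 999.08 * 0.80412 / 52.730
dP = 4652.4 kPa


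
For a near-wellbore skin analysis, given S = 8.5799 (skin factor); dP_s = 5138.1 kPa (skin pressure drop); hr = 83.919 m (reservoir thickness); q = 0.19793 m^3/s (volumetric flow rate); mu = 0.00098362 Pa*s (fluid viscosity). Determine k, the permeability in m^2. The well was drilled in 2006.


k = S*q*mu / (2*pi*dP_s*1000*hr)
k = 8.5799*0.19793*0.00098362 / (2*pi*5138.1*1000*83.919)
k = 6.1656e-13 m^2


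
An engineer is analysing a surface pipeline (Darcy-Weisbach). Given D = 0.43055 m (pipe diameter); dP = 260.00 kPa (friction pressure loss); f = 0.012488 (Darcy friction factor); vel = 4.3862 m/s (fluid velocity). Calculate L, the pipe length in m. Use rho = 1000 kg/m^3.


L = dP*1000*D / (f*rho*vel^2/2)
L = 260.00*1000*0.43055 / (0.012488*1000*4.3862^2/2)
L = 931.87 m


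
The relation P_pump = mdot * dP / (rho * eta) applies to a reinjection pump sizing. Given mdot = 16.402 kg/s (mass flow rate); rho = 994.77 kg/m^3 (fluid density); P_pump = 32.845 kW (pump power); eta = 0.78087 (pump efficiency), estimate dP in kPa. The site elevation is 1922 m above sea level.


dP = P_pump * rho * eta / mdot
dP = 32.845 * 994.77 * 0.78087 / 16.402
dP = 1555.5 kPa


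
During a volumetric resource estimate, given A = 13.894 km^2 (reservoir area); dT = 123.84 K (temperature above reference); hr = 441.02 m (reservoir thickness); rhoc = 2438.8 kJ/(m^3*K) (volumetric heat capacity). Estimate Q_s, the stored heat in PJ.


Step 1: Vr = A*1e6*hr = 13.894*1e6*441.02 = 6.127532e+09 m^3
Step 2: Q_s = Vr*rhoc*dT/1e12 = 6.127532e+09*2438.8*123.84/1e12 = 1850.6 PJ
Q_s = 1850.6 PJ


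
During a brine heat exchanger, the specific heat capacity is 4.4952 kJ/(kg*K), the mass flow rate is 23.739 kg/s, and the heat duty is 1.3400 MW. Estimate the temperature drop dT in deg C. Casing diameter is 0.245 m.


dT = Q * 1000 / (mdot * cp)
dT = 1.3400 * 1000 / (23.739 * 4.4952)
dT = 12.55722 K
Convert (temperature difference, 1 K = 1 deg C): 12.55722 K = 12.55722 deg C
dT = 12.557 deg C


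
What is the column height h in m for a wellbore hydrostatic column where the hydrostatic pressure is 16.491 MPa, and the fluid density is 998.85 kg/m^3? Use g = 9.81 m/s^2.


h = P * 1e6 / (g * rho)
h = 16.491 * 1e6 / (9.81 * 998.85)
h = 1683.0 m


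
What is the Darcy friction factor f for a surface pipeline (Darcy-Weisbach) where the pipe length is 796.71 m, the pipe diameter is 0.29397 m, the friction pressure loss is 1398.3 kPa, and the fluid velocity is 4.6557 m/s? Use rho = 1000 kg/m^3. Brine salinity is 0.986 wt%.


f = dP*1000 / ((L/D)*(rho*vel^2/2))
f = 1398.3*1000 / ((796.71/0.29397)*(1000*4.6557^2/2))
f = 0.047606


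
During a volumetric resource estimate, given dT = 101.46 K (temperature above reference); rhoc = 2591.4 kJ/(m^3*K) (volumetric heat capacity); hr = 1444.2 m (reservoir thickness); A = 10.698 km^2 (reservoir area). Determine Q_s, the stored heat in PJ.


Step 1: Vr = A*1e6*hr = 10.698*1e6*1444.2 = 1.545005e+10 m^3
Step 2: Q_s = Vr*rhoc*dT/1e12 = 1.545005e+10*2591.4*101.46/1e12 = 4062.2 PJ
Q_s = 4062.2 PJ


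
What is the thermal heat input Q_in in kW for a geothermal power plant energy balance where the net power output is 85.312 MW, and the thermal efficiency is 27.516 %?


Q_in = W_net / (eta / 100)
Q_in = 85.312 / (27.516 / 100)
Q_in = 310.0451 MW
Convert: 310.0451 MW * 1000.0 = 3.1005e+05 kW
Q_in = 3.1005e+05 kW


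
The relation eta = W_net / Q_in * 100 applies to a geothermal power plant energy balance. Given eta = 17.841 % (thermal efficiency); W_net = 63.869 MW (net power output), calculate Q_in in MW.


Q_in = W_net / (eta / 100)
Q_in = 63.869 / (17.841 / 100)
Q_in = 357.99 MW


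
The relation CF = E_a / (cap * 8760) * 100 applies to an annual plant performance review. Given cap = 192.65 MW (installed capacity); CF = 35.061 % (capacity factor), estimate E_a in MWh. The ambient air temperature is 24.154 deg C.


E_a = CF / 100 * cap * 8760
E_a = 35.061 / 100 * 192.65 * 8760
E_a = 5.9169e+05 MWh


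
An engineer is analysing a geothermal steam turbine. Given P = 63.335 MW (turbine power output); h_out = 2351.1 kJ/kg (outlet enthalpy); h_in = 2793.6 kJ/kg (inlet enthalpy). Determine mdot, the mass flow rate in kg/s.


mdot = P * 1000 / (h_in - h_out)
mdot = 63.335 * 1000 / (2793.6 - 2351.1)
mdot = 143.13 kg/s


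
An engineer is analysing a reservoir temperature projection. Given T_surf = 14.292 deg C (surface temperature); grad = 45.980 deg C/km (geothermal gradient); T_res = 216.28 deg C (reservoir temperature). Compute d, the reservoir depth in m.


d = (T_res - T_surf) / grad * 1000
d = (216.28 - 14.292) / 45.980 * 1000
d = 4393.0 m


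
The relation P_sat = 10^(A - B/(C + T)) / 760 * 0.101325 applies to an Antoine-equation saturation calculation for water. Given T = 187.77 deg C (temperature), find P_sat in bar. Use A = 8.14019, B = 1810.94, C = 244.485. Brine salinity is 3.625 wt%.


P_sat = 10^(A - B/(C + T)) / 760 * 0.101325
P_sat = 10^(8.14019 - 1810.94/(244.485 + 187.77)) / 760 * 0.101325
P_sat = 1.190078 MPa
Convert: 1.190078 MPa * 10.0 = 11.901 bar
P_sat = 11.901 bar


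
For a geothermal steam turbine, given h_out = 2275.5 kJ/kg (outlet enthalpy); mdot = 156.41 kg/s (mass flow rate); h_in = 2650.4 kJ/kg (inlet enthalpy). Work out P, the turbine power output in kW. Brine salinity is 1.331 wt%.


P = mdot * (h_in - h_out) / 1000
P = 156.41 * (2650.4 - 2275.5) / 1000
P = 58.63811 MW
Convert: 58.63811 MW * 1000.0 = 58638 kW
P = 58638 kW


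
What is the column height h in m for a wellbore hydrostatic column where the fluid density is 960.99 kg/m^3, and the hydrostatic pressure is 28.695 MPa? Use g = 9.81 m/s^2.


h = P * 1e6 / (g * rho)
h = 28.695 * 1e6 / (9.81 * 960.99)
h = 3043.8 m


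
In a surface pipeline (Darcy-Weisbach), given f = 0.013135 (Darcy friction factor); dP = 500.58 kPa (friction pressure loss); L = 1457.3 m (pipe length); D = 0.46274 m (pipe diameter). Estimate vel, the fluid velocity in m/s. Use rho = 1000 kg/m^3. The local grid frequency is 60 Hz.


vel = sqrt(dP*1000*2*D / (f*L*rho))
vel = sqrt(500.58*1000*2*0.46274 / (0.013135*1457.3*1000))
vel = 4.9196 m/s


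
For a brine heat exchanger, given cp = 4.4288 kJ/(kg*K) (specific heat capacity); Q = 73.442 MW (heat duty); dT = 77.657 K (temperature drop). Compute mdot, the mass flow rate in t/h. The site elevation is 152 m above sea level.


mdot = Q * 1000 / (cp * dT)
mdot = 73.442 * 1000 / (4.4288 * 77.657)
mdot = 213.5393 kg/s
Convert: 213.5393 kg/s * 3.6 = 768.74 t/h
mdot = 768.74 t/h


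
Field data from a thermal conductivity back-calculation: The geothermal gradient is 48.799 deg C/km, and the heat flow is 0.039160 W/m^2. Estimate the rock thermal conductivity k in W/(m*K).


k = q / (grad / 1000)
k = 0.039160 / (48.799 / 1000)
k = 0.80248 W/(m*K)


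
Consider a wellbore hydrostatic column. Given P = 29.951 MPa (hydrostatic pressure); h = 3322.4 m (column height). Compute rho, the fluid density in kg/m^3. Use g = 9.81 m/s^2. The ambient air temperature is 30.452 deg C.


rho = P * 1e6 / (g * h)
rho = 29.951 * 1e6 / (9.81 * 3322.4)
rho = 918.95 kg/m^3


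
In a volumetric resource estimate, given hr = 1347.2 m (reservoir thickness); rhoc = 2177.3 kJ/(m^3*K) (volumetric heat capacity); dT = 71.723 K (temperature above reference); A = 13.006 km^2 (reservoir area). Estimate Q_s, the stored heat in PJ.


Step 1: Vr = A*1e6*hr = 13.006*1e6*1347.2 = 1.752168e+10 m^3
Step 2: Q_s = Vr*rhoc*dT/1e12 = 1.752168e+10*2177.3*71.723/1e12 = 2736.2 PJ
Q_s = 2736.2 PJ


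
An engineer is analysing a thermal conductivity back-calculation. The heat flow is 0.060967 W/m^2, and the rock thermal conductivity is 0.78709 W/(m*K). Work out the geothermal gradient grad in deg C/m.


grad = q / k * 1000
grad = 0.060967 / 0.78709 * 1000
grad = 77.45874 deg C/km
Convert: 77.45874 deg C/km * 0.001 = 0.077459 deg C/m
grad = 0.077459 deg C/m


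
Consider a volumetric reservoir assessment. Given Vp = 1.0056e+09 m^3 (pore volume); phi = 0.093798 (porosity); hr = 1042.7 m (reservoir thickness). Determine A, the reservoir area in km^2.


A = Vp / (1e6 * hr * phi)
A = 1.0056e+09 / (1e6 * 1042.7 * 0.093798)
A = 10.282 km^2


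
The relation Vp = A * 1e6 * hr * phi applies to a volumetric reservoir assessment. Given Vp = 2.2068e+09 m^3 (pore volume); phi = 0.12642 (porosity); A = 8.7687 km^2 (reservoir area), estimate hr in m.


hr = Vp / (A * 1e6 * phi)
hr = 2.2068e+09 / (8.7687 * 1e6 * 0.12642)
hr = 1990.7 m


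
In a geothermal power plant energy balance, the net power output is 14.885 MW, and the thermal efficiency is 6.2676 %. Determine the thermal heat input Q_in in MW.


Q_in = W_net / (eta / 100)
Q_in = 14.885 / (6.2676 / 100)
Q_in = 237.49 MW


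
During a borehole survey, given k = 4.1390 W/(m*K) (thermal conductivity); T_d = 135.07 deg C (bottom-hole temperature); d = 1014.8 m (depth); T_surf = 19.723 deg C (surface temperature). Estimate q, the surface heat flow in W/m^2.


Step 1: grad = (T_d - T_surf)/d * 1000 = (135.07 - 19.723)/1014.8 * 1000 = 113.6648 deg C/km
Step 2: q = k * grad / 1000 = 4.139 * 113.6648 / 1000 = 0.47046 W/m^2
q = 0.47046 W/m^2


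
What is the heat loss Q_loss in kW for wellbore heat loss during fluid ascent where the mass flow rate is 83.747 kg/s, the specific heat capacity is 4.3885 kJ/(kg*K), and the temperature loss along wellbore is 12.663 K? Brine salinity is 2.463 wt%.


Q_loss = mdot * cp * dT
Q_loss = 83.747 * 4.3885 * 12.663
Q_loss = 4654.0 kW


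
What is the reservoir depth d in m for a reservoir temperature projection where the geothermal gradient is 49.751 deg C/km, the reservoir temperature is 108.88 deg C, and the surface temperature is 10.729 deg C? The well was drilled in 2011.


d = (T_res - T_surf) / grad * 1000
d = (108.88 - 10.729) / 49.751 * 1000
d = 1972.8 m


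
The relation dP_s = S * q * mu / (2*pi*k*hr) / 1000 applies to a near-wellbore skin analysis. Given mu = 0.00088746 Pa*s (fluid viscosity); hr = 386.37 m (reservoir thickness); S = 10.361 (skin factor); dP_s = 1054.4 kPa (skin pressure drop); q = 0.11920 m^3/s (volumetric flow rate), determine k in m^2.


k = S*q*mu / (2*pi*dP_s*1000*hr)
k = 10.361*0.11920*0.00088746 / (2*pi*1054.4*1000*386.37)
k = 4.2819e-13 m^2


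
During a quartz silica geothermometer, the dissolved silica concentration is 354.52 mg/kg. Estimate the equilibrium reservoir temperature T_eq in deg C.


T_eq = 1309 / (5.19 - log10(SiO2)) - 273.15
T_eq = 1309 / (5.19 - log10(354.52)) - 273.15
T_eq = 222.62 deg C


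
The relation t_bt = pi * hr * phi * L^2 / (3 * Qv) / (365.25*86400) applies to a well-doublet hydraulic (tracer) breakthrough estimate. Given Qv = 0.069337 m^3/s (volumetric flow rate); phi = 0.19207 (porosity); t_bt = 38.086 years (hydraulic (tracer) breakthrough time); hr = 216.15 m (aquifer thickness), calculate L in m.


L = sqrt(t_bt*365.25*86400*3*Qv / (pi*hr*phi))
L = sqrt(38.086*365.25*86400*3*0.069337 / (pi*216.15*0.19207))
L = 1384.5 m


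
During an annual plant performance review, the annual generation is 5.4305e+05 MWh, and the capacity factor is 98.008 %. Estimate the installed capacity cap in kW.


cap = E_a / (CF/100 * 8760)
cap = 5.4305e+05 / (98.008/100 * 8760)
cap = 63.25199 MW
Convert: 63.25199 MW * 1000.0 = 63252 kW
cap = 63252 kW


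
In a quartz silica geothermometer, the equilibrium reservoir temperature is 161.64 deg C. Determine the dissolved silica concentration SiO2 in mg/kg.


SiO2 = 10^(5.19 - 1309/(T_eq + 273.15))
SiO2 = 10^(5.19 - 1309/(161.64 + 273.15))
SiO2 = 151.13 mg/kg


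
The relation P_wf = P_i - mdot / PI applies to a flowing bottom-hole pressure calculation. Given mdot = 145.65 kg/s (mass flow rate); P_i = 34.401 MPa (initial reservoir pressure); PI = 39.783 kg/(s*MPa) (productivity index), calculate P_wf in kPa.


P_wf = P_i - mdot / PI
P_wf = 34.401 - 145.65 / 39.783
P_wf = 30.73989 MPa
Convert: 30.73989 MPa * 1000.0 = 30740 kPa
P_wf = 30740 kPa


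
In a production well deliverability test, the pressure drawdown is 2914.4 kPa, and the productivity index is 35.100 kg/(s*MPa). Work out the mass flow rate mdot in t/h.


mdot = PI * dP / 1000
mdot = 35.100 * 2914.4 / 1000
mdot = 102.2954 kg/s
Convert: 102.2954 kg/s * 3.6 = 368.26 t/h
mdot = 368.26 t/h


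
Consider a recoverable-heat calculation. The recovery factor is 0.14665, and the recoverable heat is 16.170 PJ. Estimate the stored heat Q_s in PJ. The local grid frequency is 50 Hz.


Q_s = Q_rec / RF
Q_s = 16.170 / 0.14665
Q_s = 110.26 PJ


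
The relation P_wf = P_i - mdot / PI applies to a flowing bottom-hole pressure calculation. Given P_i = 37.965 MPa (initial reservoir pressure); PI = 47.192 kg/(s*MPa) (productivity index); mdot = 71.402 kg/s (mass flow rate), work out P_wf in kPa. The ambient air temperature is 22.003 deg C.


P_wf = P_i - mdot / PI
P_wf = 37.965 - 71.402 / 47.192
P_wf = 36.45199 MPa
Convert: 36.45199 MPa * 1000.0 = 36452 kPa
P_wf = 36452 kPa


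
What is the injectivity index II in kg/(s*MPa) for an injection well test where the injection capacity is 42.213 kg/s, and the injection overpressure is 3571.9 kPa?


II = mdot * 1000 / dP
II = 42.213 * 1000 / 3571.9
II = 11.818 kg/(s*MPa)


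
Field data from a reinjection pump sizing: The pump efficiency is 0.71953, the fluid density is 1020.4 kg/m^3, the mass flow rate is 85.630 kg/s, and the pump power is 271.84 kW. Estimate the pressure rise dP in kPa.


dP = P_pump * rho * eta / mdot
dP = 271.84 * 1020.4 * 0.71953 / 85.630
dP = 2330.8 kPa


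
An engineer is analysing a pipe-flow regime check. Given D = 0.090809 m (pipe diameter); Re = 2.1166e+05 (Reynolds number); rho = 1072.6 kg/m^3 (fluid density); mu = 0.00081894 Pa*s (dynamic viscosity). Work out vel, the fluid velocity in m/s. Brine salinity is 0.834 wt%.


vel = Re * mu / (rho * D)
vel = 2.1166e+05 * 0.00081894 / (1072.6 * 0.090809)
vel = 1.7796 m/s


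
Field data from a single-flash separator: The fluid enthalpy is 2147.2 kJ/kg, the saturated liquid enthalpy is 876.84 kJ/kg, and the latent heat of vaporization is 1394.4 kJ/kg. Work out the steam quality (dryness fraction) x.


x = (h - hf) / hfg
x = (2147.2 - 876.84) / 1394.4
x = 0.91104


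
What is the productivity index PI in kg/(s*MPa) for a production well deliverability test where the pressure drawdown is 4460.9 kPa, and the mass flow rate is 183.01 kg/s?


PI = mdot * 1000 / dP
PI = 183.01 * 1000 / 4460.9
PI = 41.025 kg/(s*MPa)


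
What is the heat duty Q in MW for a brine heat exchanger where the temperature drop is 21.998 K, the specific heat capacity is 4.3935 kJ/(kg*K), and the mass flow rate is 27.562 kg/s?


Q = mdot * cp * dT / 1000
Q = 27.562 * 4.3935 * 21.998 / 1000
Q = 2.6638 MW


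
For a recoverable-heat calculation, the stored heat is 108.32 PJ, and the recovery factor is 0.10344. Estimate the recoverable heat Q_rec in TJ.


Q_rec = Q_s * RF
Q_rec = 108.32 * 0.10344
Q_rec = 11.20462 PJ
Convert: 11.20462 PJ * 1000.0 = 11205 TJ
Q_rec = 11205 TJ


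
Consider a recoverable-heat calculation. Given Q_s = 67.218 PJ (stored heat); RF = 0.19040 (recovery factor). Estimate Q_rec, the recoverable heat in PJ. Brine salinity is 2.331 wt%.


Q_rec = Q_s * RF
Q_rec = 67.218 * 0.19040
Q_rec = 12.798 PJ


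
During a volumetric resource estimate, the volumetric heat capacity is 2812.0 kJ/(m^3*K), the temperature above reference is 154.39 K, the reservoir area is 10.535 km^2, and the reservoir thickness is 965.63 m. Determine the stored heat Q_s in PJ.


Step 1: Vr = A*1e6*hr = 10.535*1e6*965.63 = 1.017291e+10 m^3
Step 2: Q_s = Vr*rhoc*dT/1e12 = 1.017291e+10*2812.0*154.39/1e12 = 4416.5 PJ
Q_s = 4416.5 PJ


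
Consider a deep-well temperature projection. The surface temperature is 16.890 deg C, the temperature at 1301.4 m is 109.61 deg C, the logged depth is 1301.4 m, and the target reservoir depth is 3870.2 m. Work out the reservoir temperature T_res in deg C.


Step 1: grad = (T_d1 - T_surf)/d1 * 1000 = (109.61 - 16.89)/1301.4 * 1000 = 71.24635 deg C/km
Step 2: T_res = T_surf + grad*d2/1000 = 16.89 + 71.24635*3870.2/1000 = 292.63 deg C
T_res = 292.63 deg C


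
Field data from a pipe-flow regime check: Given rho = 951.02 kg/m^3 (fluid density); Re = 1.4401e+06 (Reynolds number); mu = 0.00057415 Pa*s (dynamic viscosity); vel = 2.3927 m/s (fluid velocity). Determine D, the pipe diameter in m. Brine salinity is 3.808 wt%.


D = Re * mu / (rho * vel)
D = 1.4401e+06 * 0.00057415 / (951.02 * 2.3927)
D = 0.36336 m


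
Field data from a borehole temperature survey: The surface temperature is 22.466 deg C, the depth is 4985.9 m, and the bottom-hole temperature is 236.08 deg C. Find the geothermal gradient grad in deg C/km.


grad = (T_d - T_surf) / d * 1000
grad = (236.08 - 22.466) / 4985.9 * 1000
grad = 42.844 deg C/km


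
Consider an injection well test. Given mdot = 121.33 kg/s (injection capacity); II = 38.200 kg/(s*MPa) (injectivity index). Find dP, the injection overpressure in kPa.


dP = mdot * 1000 / II
dP = 121.33 * 1000 / 38.200
dP = 3176.2 kPa


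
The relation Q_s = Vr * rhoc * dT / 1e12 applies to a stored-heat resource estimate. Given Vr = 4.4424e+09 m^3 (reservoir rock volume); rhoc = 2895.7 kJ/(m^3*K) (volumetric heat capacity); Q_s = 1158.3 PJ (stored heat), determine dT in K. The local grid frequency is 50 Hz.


dT = Q_s * 1e12 / (Vr * rhoc)
dT = 1158.3 * 1e12 / (4.4424e+09 * 2895.7)
dT = 90.043 K


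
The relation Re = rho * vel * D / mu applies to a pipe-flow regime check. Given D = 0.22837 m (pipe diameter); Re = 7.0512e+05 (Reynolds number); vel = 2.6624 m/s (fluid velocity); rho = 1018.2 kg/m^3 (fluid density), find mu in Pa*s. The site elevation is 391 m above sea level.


mu = rho * vel * D / Re
mu = 1018.2 * 2.6624 * 0.22837 / 7.0512e+05
mu = 0.00087798 Pa*s


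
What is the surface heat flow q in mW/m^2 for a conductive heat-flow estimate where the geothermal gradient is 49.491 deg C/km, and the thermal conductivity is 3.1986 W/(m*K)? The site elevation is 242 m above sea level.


q = k * grad / 1000
q = 3.1986 * 49.491 / 1000
q = 0.1583019 W/m^2
Convert: 0.1583019 W/m^2 * 1000.0 = 158.30 mW/m^2
q = 158.30 mW/m^2


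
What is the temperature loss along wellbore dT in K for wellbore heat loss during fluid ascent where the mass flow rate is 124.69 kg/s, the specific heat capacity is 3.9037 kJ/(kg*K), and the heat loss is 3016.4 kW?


dT = Q_loss / (mdot * cp)
dT = 3016.4 / (124.69 * 3.9037)
dT = 6.1970 K


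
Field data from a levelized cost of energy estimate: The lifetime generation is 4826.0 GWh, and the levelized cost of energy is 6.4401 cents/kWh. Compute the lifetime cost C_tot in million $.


C_tot = LCOE / 100 * E_tot
C_tot = 6.4401 / 100 * 4826.0
C_tot = 310.80 million $


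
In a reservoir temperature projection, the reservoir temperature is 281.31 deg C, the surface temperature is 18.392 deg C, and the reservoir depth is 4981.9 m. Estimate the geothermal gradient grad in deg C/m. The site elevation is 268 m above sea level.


grad = (T_res - T_surf) / d * 1000
grad = (281.31 - 18.392) / 4981.9 * 1000
grad = 52.77464 deg C/km
Convert: 52.77464 deg C/km * 0.001 = 0.052775 deg C/m
grad = 0.052775 deg C/m


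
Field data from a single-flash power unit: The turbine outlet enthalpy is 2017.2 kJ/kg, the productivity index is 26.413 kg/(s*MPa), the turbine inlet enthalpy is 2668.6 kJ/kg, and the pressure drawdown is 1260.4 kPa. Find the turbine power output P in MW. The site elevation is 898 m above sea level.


Step 1: mdot = PI * dP / 1000 = 26.413 * 1260.4 / 1000 = 33.29095 kg/s
Step 2: P = mdot*(h_in - h_out)/1000 = 33.29095*(2668.6 - 2017.2)/1000 = 21.686 MW
P = 21.686 MW


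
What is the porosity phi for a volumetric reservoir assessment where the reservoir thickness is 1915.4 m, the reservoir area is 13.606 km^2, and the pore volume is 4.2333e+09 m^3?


phi = Vp / (A * 1e6 * hr)
phi = 4.2333e+09 / (13.606 * 1e6 * 1915.4)
phi = 0.16244


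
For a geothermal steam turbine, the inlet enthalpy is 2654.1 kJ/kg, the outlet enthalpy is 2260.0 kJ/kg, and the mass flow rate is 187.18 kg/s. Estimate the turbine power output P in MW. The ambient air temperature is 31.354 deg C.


P = mdot * (h_in - h_out) / 1000
P = 187.18 * (2654.1 - 2260.0) / 1000
P = 73.768 MW


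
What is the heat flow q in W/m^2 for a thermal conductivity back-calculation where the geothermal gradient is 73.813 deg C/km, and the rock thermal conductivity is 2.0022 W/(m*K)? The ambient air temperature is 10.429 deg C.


q = k * grad / 1000
q = 2.0022 * 73.813 / 1000
q = 0.14779 W/m^2


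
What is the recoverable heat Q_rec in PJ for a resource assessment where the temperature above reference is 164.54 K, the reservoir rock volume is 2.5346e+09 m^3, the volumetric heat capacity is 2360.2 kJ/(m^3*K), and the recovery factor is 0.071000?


Step 1: Q_s = Vr*rhoc*dT/1e12 = 2.5346e+09*2360.2*164.54/1e12 = 984.3051 PJ
Step 2: Q_rec = Q_s * RF = 984.3051 * 0.071 = 69.886 PJ
Q_rec = 69.886 PJ


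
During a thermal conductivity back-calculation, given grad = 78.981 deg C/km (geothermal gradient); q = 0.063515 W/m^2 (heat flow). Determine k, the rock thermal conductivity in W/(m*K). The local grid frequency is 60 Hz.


k = q / (grad / 1000)
k = 0.063515 / (78.981 / 1000)
k = 0.80418 W/(m*K)


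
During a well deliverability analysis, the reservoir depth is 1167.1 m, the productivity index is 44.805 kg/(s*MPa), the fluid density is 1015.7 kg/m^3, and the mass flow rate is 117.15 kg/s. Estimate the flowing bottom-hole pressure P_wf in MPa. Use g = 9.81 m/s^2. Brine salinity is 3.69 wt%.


Step 1: P_i = rho*g*h/1e6 = 1015.7*9.81*1167.1/1e6 = 11.62900 MPa
Step 2: P_wf = P_i - mdot/PI = 11.62900 - 117.15/44.805 = 9.0143 MPa
P_wf = 9.0143 MPa


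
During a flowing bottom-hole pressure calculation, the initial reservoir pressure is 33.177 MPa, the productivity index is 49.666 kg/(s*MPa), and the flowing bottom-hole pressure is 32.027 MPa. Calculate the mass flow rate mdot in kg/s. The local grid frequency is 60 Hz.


mdot = (P_i - P_wf) * PI
mdot = (33.177 - 32.027) * 49.666
mdot = 57.116 kg/s


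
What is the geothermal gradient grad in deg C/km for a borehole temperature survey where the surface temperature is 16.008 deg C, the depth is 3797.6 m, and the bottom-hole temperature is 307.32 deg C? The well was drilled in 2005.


grad = (T_d - T_surf) / d * 1000
grad = (307.32 - 16.008) / 3797.6 * 1000
grad = 76.710 deg C/km


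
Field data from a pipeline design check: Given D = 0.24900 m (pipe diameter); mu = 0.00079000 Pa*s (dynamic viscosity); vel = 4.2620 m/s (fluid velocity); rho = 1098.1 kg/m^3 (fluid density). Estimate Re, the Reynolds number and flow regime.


Step 1: Re = rho*vel*D/mu = 1098.1*4.262*0.249/0.00079 = 1.4751e+06
Step 2: Re = 1.4751e+06 > 4000, so flow is turbulent.
Re = 1.4751e+06 (turbulent)


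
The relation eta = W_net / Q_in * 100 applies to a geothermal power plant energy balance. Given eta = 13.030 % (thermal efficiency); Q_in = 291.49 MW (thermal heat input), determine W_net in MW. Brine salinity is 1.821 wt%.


W_net = eta / 100 * Q_in
W_net = 13.030 / 100 * 291.49
W_net = 37.981 MW


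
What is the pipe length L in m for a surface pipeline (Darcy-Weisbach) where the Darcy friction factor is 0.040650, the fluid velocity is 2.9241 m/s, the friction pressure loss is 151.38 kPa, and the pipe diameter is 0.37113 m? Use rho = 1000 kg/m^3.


L = dP*1000*D / (f*rho*vel^2/2)
L = 151.38*1000*0.37113 / (0.040650*1000*2.9241^2/2)
L = 323.28 m


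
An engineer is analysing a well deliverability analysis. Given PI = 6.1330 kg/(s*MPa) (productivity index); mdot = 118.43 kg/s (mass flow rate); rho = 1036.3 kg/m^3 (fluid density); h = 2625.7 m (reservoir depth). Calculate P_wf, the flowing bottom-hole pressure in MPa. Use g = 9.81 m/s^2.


Step 1: P_i = rho*g*h/1e6 = 1036.3*9.81*2625.7/1e6 = 26.69314 MPa
Step 2: P_wf = P_i - mdot/PI = 26.69314 - 118.43/6.133 = 7.3829 MPa
P_wf = 7.3829 MPa


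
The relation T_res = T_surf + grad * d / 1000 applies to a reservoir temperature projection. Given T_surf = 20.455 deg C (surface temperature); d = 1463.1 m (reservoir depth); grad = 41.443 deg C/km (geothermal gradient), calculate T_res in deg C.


T_res = T_surf + grad * d / 1000
T_res = 20.455 + 41.443 * 1463.1 / 1000
T_res = 81.090 deg C


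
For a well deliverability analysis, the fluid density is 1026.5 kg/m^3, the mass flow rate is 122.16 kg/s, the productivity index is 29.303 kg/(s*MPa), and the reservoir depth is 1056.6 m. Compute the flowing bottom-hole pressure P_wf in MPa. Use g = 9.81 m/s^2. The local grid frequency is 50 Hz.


Step 1: P_i = rho*g*h/1e6 = 1026.5*9.81*1056.6/1e6 = 10.63993 MPa
Step 2: P_wf = P_i - mdot/PI = 10.63993 - 122.16/29.303 = 6.4711 MPa
P_wf = 6.4711 MPa


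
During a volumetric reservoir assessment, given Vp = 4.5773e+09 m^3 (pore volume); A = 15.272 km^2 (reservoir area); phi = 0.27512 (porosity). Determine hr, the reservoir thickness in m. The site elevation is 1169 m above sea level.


hr = Vp / (A * 1e6 * phi)
hr = 4.5773e+09 / (15.272 * 1e6 * 0.27512)
hr = 1089.4 m


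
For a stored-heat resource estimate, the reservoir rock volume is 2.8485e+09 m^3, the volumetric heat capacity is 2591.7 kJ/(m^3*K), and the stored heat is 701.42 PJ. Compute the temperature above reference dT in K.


dT = Q_s * 1e12 / (Vr * rhoc)
dT = 701.42 * 1e12 / (2.8485e+09 * 2591.7)
dT = 95.012 K


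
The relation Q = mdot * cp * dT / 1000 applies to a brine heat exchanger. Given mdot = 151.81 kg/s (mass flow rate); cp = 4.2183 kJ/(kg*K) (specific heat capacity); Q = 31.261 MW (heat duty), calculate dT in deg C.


dT = Q * 1000 / (mdot * cp)
dT = 31.261 * 1000 / (151.81 * 4.2183)
dT = 48.81632 K
Convert (temperature difference, 1 K = 1 deg C): 48.81632 K = 48.81632 deg C
dT = 48.816 deg C


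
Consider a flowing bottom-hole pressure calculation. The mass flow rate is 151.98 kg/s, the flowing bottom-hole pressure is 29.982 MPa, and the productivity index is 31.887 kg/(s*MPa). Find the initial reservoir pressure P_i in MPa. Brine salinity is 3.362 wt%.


P_i = P_wf + mdot / PI
P_i = 29.982 + 151.98 / 31.887
P_i = 34.748 MPa


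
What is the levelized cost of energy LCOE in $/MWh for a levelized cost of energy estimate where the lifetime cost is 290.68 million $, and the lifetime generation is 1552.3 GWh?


LCOE = C_tot / E_tot * 100
LCOE = 290.68 / 1552.3 * 100
LCOE = 18.72576 cents/kWh
Convert: 18.72576 cents/kWh * 10.0 = 187.26 $/MWh
LCOE = 187.26 $/MWh


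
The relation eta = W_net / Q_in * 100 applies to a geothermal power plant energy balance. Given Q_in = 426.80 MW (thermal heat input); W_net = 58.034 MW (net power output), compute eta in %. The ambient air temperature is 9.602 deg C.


eta = W_net / Q_in * 100
eta = 58.034 / 426.80 * 100
eta = 13.597 %


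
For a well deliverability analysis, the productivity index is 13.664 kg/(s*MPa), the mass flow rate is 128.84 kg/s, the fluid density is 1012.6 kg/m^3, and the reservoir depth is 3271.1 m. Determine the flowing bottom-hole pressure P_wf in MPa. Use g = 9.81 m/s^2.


Step 1: P_i = rho*g*h/1e6 = 1012.6*9.81*3271.1/1e6 = 32.49382 MPa
Step 2: P_wf = P_i - mdot/PI = 32.49382 - 128.84/13.664 = 23.065 MPa
P_wf = 23.065 MPa


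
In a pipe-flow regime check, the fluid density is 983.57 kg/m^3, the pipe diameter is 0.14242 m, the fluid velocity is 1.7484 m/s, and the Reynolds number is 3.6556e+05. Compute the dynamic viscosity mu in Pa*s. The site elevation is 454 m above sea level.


mu = rho * vel * D / Re
mu = 983.57 * 1.7484 * 0.14242 / 3.6556e+05
mu = 0.00066997 Pa*s


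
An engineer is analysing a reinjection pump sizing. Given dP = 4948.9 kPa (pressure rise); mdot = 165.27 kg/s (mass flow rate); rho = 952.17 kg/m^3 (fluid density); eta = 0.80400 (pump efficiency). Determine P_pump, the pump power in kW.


P_pump = mdot * dP / (rho * eta)
P_pump = 165.27 * 4948.9 / (952.17 * 0.80400)
P_pump = 1068.4 kW


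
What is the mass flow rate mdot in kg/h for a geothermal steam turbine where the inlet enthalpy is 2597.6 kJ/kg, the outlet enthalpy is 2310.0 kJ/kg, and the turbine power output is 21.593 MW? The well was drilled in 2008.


mdot = P * 1000 / (h_in - h_out)
mdot = 21.593 * 1000 / (2597.6 - 2310.0)
mdot = 75.07997 kg/s
Convert: 75.07997 kg/s * 3600.0 = 2.7029e+05 kg/h
mdot = 2.7029e+05 kg/h


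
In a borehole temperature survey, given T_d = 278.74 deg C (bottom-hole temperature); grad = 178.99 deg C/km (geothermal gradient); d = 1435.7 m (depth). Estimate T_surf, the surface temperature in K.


T_surf = T_d - grad * d / 1000
T_surf = 278.74 - 178.99 * 1435.7 / 1000
T_surf = 21.76406 deg C
Convert to K: 21.76406 + 273.15 = 294.91 K
T_surf = 294.91 K


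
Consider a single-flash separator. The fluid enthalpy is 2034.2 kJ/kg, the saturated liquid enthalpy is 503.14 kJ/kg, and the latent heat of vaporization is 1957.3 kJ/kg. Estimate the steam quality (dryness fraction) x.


x = (h - hf) / hfg
x = (2034.2 - 503.14) / 1957.3
x = 0.78223


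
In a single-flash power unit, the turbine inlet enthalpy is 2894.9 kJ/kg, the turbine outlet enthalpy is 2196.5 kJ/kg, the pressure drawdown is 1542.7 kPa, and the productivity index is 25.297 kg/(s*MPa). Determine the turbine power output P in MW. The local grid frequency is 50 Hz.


Step 1: mdot = PI * dP / 1000 = 25.297 * 1542.7 / 1000 = 39.02568 kg/s
Step 2: P = mdot*(h_in - h_out)/1000 = 39.02568*(2894.9 - 2196.5)/1000 = 27.256 MW
P = 27.256 MW


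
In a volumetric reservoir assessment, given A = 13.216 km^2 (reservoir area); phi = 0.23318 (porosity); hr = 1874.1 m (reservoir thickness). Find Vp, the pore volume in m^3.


Vp = A * 1e6 * hr * phi
Vp = 13.216 * 1e6 * 1874.1 * 0.23318
Vp = 5.7754e+09 m^3


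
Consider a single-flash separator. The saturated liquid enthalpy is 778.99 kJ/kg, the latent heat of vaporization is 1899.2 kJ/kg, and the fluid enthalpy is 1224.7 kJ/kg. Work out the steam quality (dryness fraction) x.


x = (h - hf) / hfg
x = (1224.7 - 778.99) / 1899.2
x = 0.23468


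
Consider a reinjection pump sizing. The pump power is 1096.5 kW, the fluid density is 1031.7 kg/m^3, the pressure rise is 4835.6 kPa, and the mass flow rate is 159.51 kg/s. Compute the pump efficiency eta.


eta = mdot * dP / (rho * P_pump)
eta = 159.51 * 4835.6 / (1031.7 * 1096.5)
eta = 0.68183


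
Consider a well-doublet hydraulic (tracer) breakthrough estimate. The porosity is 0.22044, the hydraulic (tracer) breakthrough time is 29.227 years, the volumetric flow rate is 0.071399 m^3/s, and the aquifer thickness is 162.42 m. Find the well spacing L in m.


L = sqrt(t_bt*365.25*86400*3*Qv / (pi*hr*phi))
L = sqrt(29.227*365.25*86400*3*0.071399 / (pi*162.42*0.22044))
L = 1325.3 m
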